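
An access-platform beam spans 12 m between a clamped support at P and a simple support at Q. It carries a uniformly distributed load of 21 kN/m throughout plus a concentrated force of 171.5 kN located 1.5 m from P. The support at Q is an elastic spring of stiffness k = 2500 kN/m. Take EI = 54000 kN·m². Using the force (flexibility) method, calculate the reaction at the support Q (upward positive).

R_Q = 94.8 kN

Choose R_Q as the redundant. The primary structure is the cantilever fixed at P.
Deflection at Q on the released cantilever, summing each load's contribution:
  UDL 21: wL⁴/(8EI) = 54432/EI
  point load 171.5 at a = 1.5: Pa²(3L − a)/(6EI) = 2219/EI
  δ_0 = 56651/EI
Flexibility coefficient — unit upward force at Q: δ_{QQ} = L³/(3EI) = 576/EI.
With EI = 54000 kN·m²: δ_0 = 1.0491 m and δ_{QQ} = 0.010667 m/kN.
Compatibility — the spring shortens by R_Q/k under the reaction it provides: δ_0 − R_Q·δ_{QQ} = R_Q/k. With 1/k = 0.0004 m/kN, R_Q = δ_0 / (δ_{QQ} + 1/k) = 1.0491 / (0.010667 + 0.0004) = 94.8 kN.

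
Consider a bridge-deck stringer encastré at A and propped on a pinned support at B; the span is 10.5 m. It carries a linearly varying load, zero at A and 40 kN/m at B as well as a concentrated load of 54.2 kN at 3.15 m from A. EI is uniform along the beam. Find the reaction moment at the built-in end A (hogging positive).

M_A = 358.8 kN·m

Take the reaction at B as the redundant and release it; the primary structure is a cantilever fixed at A.
Deflection at B on the released cantilever, summing each load's contribution:
  triangular load, peak 40 at the free end: 11w₀L⁴/(120EI) = 44569/EI
  point load 54.2 at a = 3.15: Pa²(3L − a)/(6EI) = 2541/EI
  δ_0 = 47110/EI
Tip deflection under a unit load at B: L³/(3EI) = 385.9/EI.
The prop prevents deflection at B: R_B = δ_0/δ_{BB} = 47110/385.9 = 122.1 kN.
Moment equilibrium about A: M_A = Σ(load moments about A) − R_B·L = 1641 − 122.1×10.5 = 358.8 kN·m.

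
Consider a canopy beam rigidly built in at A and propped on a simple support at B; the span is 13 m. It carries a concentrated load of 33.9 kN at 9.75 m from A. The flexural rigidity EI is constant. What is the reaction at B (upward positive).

R_B = 21.45 kN

Take the reaction at B as the redundant and release it; the primary structure is a cantilever fixed at A.
Free-end deflection of the primary structure under the applied loading (downward +):
  point load 33.9 at a = 9.75: Pa²(3L − a)/(6EI) = 15710/EI
Flexibility coefficient — unit upward force at B: δ_{BB} = L³/(3EI) = 732.3/EI.
The prop prevents deflection at B: R_B = δ_0/δ_{BB} = 15710/732.3 = 21.45 kN.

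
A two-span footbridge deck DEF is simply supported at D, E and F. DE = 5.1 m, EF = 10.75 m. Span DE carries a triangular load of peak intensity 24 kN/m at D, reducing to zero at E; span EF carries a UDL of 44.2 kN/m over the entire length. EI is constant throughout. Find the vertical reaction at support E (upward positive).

Take M_E as the redundant. Released structure: two simple spans DE and EF with a hinge at E.
End slopes at the hinge E, treating each span as simply supported:
  span DE: triangular load, peak 24: 7w₀L³/(360EI) = 61.9/EI
  span EF: UDL 44.2: wL³/(24EI) = 2288/EI
  relative rotation θ_0 = (61.9 + 2288)/EI = 2350/EI
A unit hogging moment at E produces rotation L₁/(3EI) + L₂/(3EI) = 5.283/EI.
Compatibility: M_E·(L₁+L₂)/(3EI) = θ_0, giving M_E = 444.8 kN·m (hogging).
Span DE, ΣM about D with M_E applied at E: R_E^{DE}·5.1 = 104 + 444.8, so R_E^{DE} = 107.6 kN and R_D = 61.2 − 107.6 = -46.41 kN.
Span EF, ΣM about F: R_E^{EF}·10.75 = 2554 + 444.8, so R_E^{EF} = 278.9 kN and R_F = 475.1 − 278.9 = 196.2 kN.
R_E = 107.6 + 278.9 = 386.6 kN.

R_E = 386.6 kN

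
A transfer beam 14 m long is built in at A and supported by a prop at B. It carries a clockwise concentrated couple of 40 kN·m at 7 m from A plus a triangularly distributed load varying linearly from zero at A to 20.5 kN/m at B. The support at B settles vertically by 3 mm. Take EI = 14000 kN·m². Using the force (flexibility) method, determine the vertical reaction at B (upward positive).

R_B = 82.09 kN

Remove the prop at B; the released (primary) structure is a cantilever built in at A.
Downward deflection at the released point B due to the loads:
  clockwise couple 40 at a = 7: M₀a(2L − a)/(2EI) = 2940/EI
  triangular load, peak 20.5 at the free end: 11w₀L⁴/(120EI) = 72190/EI
  δ_0 = 75130/EI
Flexibility coefficient — unit upward force at B: δ_{BB} = L³/(3EI) = 914.7/EI.
With EI = 14000 kN·m²: δ_0 = 5.3664 m and δ_{BB} = 0.065333 m/kN.
Compatibility — the beam at B must follow the support down by 0.003 m: δ_0 − R_B·δ_{BB} = 0.003, so R_B = (5.3664 − 0.003)/0.065333 = 82.09 kN.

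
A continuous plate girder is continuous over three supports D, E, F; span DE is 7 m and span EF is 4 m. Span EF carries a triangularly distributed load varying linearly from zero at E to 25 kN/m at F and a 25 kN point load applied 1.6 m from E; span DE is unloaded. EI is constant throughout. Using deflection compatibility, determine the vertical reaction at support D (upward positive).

R_D = -2.21 kN

Take M_E as the redundant. Released structure: two simple spans DE and EF with a hinge at E.
Rotations at E on the released spans (each span's end-slope, ×1/EI):
  span EF: triangular load, peak 25: 7w₀L³/(360EI) = 31.11/EI
  span EF: point load 25 at a = 1.6: Pab(L + b)/(6LEI) = 25.6/EI
  relative rotation θ_0 = (0 + 56.71)/EI = 56.71/EI
A unit hogging moment at E produces rotation L₁/(3EI) + L₂/(3EI) = 3.667/EI.
Compatibility: M_E·(L₁+L₂)/(3EI) = θ_0, giving M_E = 15.47 kN·m (hogging).
Span DE, ΣM about D with M_E applied at E: R_E^{DE}·7 = 0 + 15.47, so R_E^{DE} = 2.21 kN and R_D = 0 − 2.21 = -2.21 kN.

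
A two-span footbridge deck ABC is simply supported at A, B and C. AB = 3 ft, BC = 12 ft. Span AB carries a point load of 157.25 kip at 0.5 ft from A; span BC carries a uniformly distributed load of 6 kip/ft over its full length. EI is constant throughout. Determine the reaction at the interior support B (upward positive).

R_B = 101.4 kip

Take M_B as the redundant. Released structure: two simple spans AB and BC with a hinge at B.
Discontinuity in slope at B on the released structure — sum the simple-span end rotations:
  span AB: point load 157.25 at a = 0.5: Pab(L + a)/(6LEI) = 38.22/EI
  span BC: UDL 6: wL³/(24EI) = 432/EI
  relative rotation θ_0 = (38.22 + 432)/EI = 470.2/EI
A unit hogging moment at B produces rotation L₁/(3EI) + L₂/(3EI) = 5/EI.
Compatibility: M_B·(L₁+L₂)/(3EI) = θ_0, giving M_B = 94.04 kip·ft (hogging).
Span AB, ΣM about A with M_B applied at B: R_B^{AB}·3 = 78.62 + 94.04, so R_B^{AB} = 57.56 kip and R_A = 157.2 − 57.56 = 99.69 kip.
Span BC, ΣM about C: R_B^{BC}·12 = 432 + 94.04, so R_B^{BC} = 43.84 kip and R_C = 72 − 43.84 = 28.16 kip.
R_B = 57.56 + 43.84 = 101.4 kip.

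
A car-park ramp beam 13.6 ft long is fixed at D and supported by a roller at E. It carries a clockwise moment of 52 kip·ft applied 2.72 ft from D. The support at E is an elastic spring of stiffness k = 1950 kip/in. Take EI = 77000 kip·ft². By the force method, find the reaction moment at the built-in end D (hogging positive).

M_D = 24.03 kip·ft

Take the reaction at E as the redundant and release it; the primary structure is a cantilever fixed at D.
Free-end deflection of the primary structure under the applied loading (downward +):
  clockwise couple 52 at a = 2.72: M₀a(2L − a)/(2EI) = 1731/EI
Flexibility coefficient — unit upward force at E: δ_{EE} = L³/(3EI) = 838.5/EI.
With EI = 77000 kip·ft²: δ_0 = 0.022483 ft and δ_{EE} = 0.010889 ft/kip.
Compatibility — the spring shortens by R_E/k under the reaction it provides: δ_0 − R_E·δ_{EE} = R_E/k. With 1/k = 1/(1950×12) ft/kip = 0.000043 ft/kip, R_E = δ_0 / (δ_{EE} + 1/k) = 0.022483 / (0.010889 + 0.000043) = 2.057 kip.
Moment equilibrium about D: M_D = Σ(load moments about D) − R_E·L = 52 − 2.057×13.6 = 24.03 kip·ft.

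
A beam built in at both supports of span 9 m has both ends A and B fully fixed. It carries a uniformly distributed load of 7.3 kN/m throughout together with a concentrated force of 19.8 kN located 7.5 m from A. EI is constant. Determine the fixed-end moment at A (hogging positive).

Release both end moments; the primary structure is a simply-supported span AB with redundants M_A and M_B.
On the primary (simply-supported) span, the end slopes from the loading are:
  at A: UDL 7.3: wL³/(24EI) = 221.7/EI
  at B: UDL 7.3: wL³/(24EI) = 221.7/EI
  at A: point load 19.8 at a = 7.5: Pab(L + b)/(6LEI) = 43.31/EI
  at B: point load 19.8 at a = 7.5: Pab(L + a)/(6LEI) = 68.06/EI
  θ_A0 = 265.1/EI,  θ_B0 = 289.8/EI
Flexibility coefficients: a unit moment at one end gives L/(3EI) there and L/(6EI) at the far end, so f₁₁ = f₂₂ = 3/EI and f₁₂ = f₂₁ = 1.5/EI.
Compatibility — zero rotation at each built-in end:
  3 M_A + 1.5 M_B = 265.1
  1.5 M_A + 3 M_B = 289.8
Solving the pair gives M_A = 53.4 kN·m and M_B = 69.9 kN·m (hogging).

M_A = 53.4 kN·m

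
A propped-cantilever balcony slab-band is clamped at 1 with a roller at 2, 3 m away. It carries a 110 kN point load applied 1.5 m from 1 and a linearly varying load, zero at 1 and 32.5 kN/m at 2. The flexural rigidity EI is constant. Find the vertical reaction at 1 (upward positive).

Release the roller at 2. Primary structure: cantilever fixed at 1.
Downward deflection at the released point 2 due to the loads:
  point load 110 at a = 1.5: Pa²(3L − a)/(6EI) = 309.4/EI
  triangular load, peak 32.5 at the free end: 11w₀L⁴/(120EI) = 241.3/EI
  δ_0 = 550.7/EI
Tip deflection under a unit load at 2: L³/(3EI) = 9/EI.
The prop prevents deflection at 2: R_2 = δ_0/δ_{22} = 550.7/9 = 61.19 kN.
Vertical equilibrium: R_1 = ΣP − R_2 = 158.8 − 61.19 = 97.56 kN.

R_1 = 97.56 kN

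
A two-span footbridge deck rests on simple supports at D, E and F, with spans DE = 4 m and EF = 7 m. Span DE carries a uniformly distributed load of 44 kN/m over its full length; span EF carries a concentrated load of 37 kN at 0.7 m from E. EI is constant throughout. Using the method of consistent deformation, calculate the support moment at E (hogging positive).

M_E = 46.09 kN·m

Take M_E as the redundant. Released structure: two simple spans DE and EF with a hinge at E.
End slopes at the hinge E, treating each span as simply supported:
  span DE: UDL 44: wL³/(24EI) = 117.3/EI
  span EF: point load 37 at a = 0.7: Pab(L + b)/(6LEI) = 51.67/EI
  relative rotation θ_0 = (117.3 + 51.67)/EI = 169/EI
A unit hogging moment at E produces rotation L₁/(3EI) + L₂/(3EI) = 3.667/EI.
Slope continuity at E: θ_0 = M_E·3.667/EI, so M_E = 169/3.667 = 46.09 kN·m (hogging).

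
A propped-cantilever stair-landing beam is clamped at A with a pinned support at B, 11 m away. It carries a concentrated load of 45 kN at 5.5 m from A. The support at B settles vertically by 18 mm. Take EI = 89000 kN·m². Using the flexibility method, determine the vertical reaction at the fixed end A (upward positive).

Remove the prop at B; the released (primary) structure is a cantilever built in at A.
Downward deflection at the released point B due to the loads:
  point load 45 at a = 5.5: Pa²(3L − a)/(6EI) = 6239/EI
Flexibility coefficient — unit upward force at B: δ_{BB} = L³/(3EI) = 443.7/EI.
With EI = 89000 kN·m²: δ_0 = 0.070102 m and δ_{BB} = 0.004985 m/kN.
Compatibility — the beam at B must follow the support down by 0.018 m: δ_0 − R_B·δ_{BB} = 0.018, so R_B = (0.070102 − 0.018)/0.004985 = 10.45 kN.
Vertical equilibrium: R_A = ΣP − R_B = 45 − 10.45 = 34.55 kN.

R_A = 34.55 kN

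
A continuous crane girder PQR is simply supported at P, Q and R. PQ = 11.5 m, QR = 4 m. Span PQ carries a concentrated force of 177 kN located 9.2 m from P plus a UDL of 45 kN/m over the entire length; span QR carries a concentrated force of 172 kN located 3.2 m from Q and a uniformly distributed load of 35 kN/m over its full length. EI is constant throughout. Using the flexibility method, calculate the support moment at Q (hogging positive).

M_Q = 804.5 kN·m

Take M_Q as the redundant. Released structure: two simple spans PQ and QR with a hinge at Q.
Discontinuity in slope at Q on the released structure — sum the simple-span end rotations:
  span PQ: point load 177 at a = 9.2: Pab(L + a)/(6LEI) = 1124/EI
  span PQ: UDL 45: wL³/(24EI) = 2852/EI
  span QR: point load 172 at a = 3.2: Pab(L + b)/(6LEI) = 88.06/EI
  span QR: UDL 35: wL³/(24EI) = 93.33/EI
  relative rotation θ_0 = (3975 + 181.4)/EI = 4157/EI
A unit hogging moment at Q produces rotation L₁/(3EI) + L₂/(3EI) = 5.167/EI.
Slope continuity at Q: θ_0 = M_Q·5.167/EI, so M_Q = 4157/5.167 = 804.5 kN·m (hogging).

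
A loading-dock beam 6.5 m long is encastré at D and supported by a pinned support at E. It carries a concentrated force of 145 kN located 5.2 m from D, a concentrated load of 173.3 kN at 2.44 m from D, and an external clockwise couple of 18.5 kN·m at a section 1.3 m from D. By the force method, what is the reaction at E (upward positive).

Take the reaction at E as the redundant and release it; the primary structure is a cantilever fixed at D.
Downward deflection at the released point E due to the loads:
  point load 145 at a = 5.2: Pa²(3L − a)/(6EI) = 9345/EI
  point load 173.3 at a = 2.44: Pa²(3L − a)/(6EI) = 2934/EI
  clockwise couple 18.5 at a = 1.3: M₀a(2L − a)/(2EI) = 140.7/EI
  δ_0 = 12419/EI
Flexibility coefficient — unit upward force at E: δ_{EE} = L³/(3EI) = 91.54/EI.
The prop prevents deflection at E: R_E = δ_0/δ_{EE} = 12419/91.54 = 135.7 kN.

R_E = 135.7 kN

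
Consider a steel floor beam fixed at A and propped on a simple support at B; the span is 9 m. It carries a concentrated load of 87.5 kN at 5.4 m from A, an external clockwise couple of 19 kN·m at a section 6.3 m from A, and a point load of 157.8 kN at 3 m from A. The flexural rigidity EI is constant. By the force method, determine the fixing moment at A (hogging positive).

Choose R_B as the redundant. The primary structure is the cantilever fixed at A.
Downward deflection at the released point B due to the loads:
  point load 87.5 at a = 5.4: Pa²(3L − a)/(6EI) = 9185/EI
  clockwise couple 19 at a = 6.3: M₀a(2L − a)/(2EI) = 700.2/EI
  point load 157.8 at a = 3: Pa²(3L − a)/(6EI) = 5681/EI
  δ_0 = 15566/EI
Tip deflection under a unit load at B: L³/(3EI) = 243/EI.
Compatibility at B: δ_0 − R_B·δ_{BB} = 0, so R_B = 15566/243 = 64.06 kN.
Moment equilibrium about A: M_A = Σ(load moments about A) − R_B·L = 964.9 − 64.06×9 = 388.4 kN·m.

M_A = 388.4 kN·m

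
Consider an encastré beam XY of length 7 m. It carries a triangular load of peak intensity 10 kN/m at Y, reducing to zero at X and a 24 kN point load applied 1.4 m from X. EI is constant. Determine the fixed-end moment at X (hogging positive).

M_X = 37.84 kN·m

Take the two fixed-end moments M_X, M_Y as redundants; the released structure is the simple span XY.
Simple-span end rotations at X and Y under the given loads:
  at X: triangular load, peak 10: 7w₀L³/(360EI) = 66.69/EI
  at Y: triangular load, peak 10: w₀L³/(45EI) = 76.22/EI
  at X: point load 24 at a = 1.4: Pab(L + b)/(6LEI) = 56.45/EI
  at Y: point load 24 at a = 1.4: Pab(L + a)/(6LEI) = 37.63/EI
  θ_X0 = 123.1/EI,  θ_Y0 = 113.9/EI
Flexibility coefficients: a unit moment at one end gives L/(3EI) there and L/(6EI) at the far end, so f₁₁ = f₂₂ = 2.333/EI and f₁₂ = f₂₁ = 1.167/EI.
Compatibility — zero rotation at each built-in end:
  2.333 M_X + 1.167 M_Y = 123.1
  1.167 M_X + 2.333 M_Y = 113.9
Solving the pair gives M_X = 37.84 kN·m and M_Y = 29.88 kN·m (hogging).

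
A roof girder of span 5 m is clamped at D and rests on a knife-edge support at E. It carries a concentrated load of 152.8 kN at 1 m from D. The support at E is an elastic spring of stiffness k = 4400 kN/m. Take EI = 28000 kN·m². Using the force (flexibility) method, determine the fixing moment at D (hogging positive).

M_D = 115.7 kN·m

Take the reaction at E as the redundant and release it; the primary structure is a cantilever fixed at D.
Deflection at E on the released cantilever, summing each load's contribution:
  point load 152.8 at a = 1: Pa²(3L − a)/(6EI) = 356.5/EI
Flexibility coefficient — unit upward force at E: δ_{EE} = L³/(3EI) = 41.67/EI.
With EI = 28000 kN·m²: δ_0 = 0.012733 m and δ_{EE} = 0.001488 m/kN.
Compatibility — the spring shortens by R_E/k under the reaction it provides: δ_0 − R_E·δ_{EE} = R_E/k. With 1/k = 0.000227 m/kN, R_E = δ_0 / (δ_{EE} + 1/k) = 0.012733 / (0.001488 + 0.000227) = 7.423 kN.
Moment equilibrium about D: M_D = Σ(load moments about D) − R_E·L = 152.8 − 7.423×5 = 115.7 kN·m.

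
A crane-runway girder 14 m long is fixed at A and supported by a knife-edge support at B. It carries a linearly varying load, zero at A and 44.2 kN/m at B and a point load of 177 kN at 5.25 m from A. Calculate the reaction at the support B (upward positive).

R_B = 202.8 kN

Choose R_B as the redundant. The primary structure is the cantilever fixed at A.
Free-end deflection of the primary structure under the applied loading (downward +):
  triangular load, peak 44.2 at the free end: 11w₀L⁴/(120EI) = 155649/EI
  point load 177 at a = 5.25: Pa²(3L − a)/(6EI) = 29881/EI
  δ_0 = 185530/EI
Flexibility coefficient — unit upward force at B: δ_{BB} = L³/(3EI) = 914.7/EI.
Compatibility at B: δ_0 − R_B·δ_{BB} = 0, so R_B = 185530/914.7 = 202.8 kN.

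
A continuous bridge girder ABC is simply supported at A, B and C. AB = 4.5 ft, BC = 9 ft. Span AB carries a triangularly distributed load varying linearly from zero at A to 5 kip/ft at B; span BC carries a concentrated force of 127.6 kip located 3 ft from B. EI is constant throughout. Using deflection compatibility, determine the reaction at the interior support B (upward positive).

R_B = 140.6 kip

Release continuity at B by inserting a hinge; the redundant is the internal moment M_B. The primary structure is two simply-supported spans AB and BC.
Rotations at B on the released spans (each span's end-slope, ×1/EI):
  span AB: triangular load, peak 5: w₀L³/(45EI) = 10.12/EI
  span BC: point load 127.6 at a = 3: Pab(L + b)/(6LEI) = 638/EI
  relative rotation θ_0 = (10.12 + 638)/EI = 648.1/EI
A unit hogging moment at B produces rotation L₁/(3EI) + L₂/(3EI) = 4.5/EI.
Compatibility: M_B·(L₁+L₂)/(3EI) = θ_0, giving M_B = 144 kip·ft (hogging).
Span AB, ΣM about A with M_B applied at B: R_B^{AB}·4.5 = 33.75 + 144, so R_B^{AB} = 39.51 kip and R_A = 11.25 − 39.51 = -28.26 kip.
Span BC, ΣM about C: R_B^{BC}·9 = 765.6 + 144, so R_B^{BC} = 101.1 kip and R_C = 127.6 − 101.1 = 26.53 kip.
R_B = 39.51 + 101.1 = 140.6 kip.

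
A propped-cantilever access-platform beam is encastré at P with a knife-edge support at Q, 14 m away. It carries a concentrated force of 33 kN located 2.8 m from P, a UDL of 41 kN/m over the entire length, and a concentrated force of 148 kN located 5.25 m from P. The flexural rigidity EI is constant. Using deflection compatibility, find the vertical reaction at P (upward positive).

Remove the prop at Q; the released (primary) structure is a cantilever built in at P.
Free-end deflection of the primary structure under the applied loading (downward +):
  point load 33 at a = 2.8: Pa²(3L − a)/(6EI) = 1690/EI
  UDL 41: wL⁴/(8EI) = 196882/EI
  point load 148 at a = 5.25: Pa²(3L − a)/(6EI) = 24985/EI
  δ_0 = 223558/EI
Tip deflection under a unit load at Q: L³/(3EI) = 914.7/EI.
Compatibility at Q: δ_0 − R_Q·δ_{QQ} = 0, so R_Q = 223558/914.7 = 244.4 kN.
Vertical equilibrium: R_P = ΣP − R_Q = 755 − 244.4 = 510.6 kN.

R_P = 510.6 kN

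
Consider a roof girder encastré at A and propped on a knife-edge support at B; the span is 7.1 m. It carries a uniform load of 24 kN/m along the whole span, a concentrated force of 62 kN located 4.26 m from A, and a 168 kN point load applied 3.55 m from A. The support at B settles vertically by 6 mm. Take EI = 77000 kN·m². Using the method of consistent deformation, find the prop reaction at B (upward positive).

R_B = 139.3 kN

Release the roller at B. Primary structure: cantilever fixed at A.
Deflection at B on the released cantilever, summing each load's contribution:
  UDL 24: wL⁴/(8EI) = 7624/EI
  point load 62 at a = 4.26: Pa²(3L − a)/(6EI) = 3195/EI
  point load 168 at a = 3.55: Pa²(3L − a)/(6EI) = 6263/EI
  δ_0 = 17082/EI
Flexibility coefficient — unit upward force at B: δ_{BB} = L³/(3EI) = 119.3/EI.
With EI = 77000 kN·m²: δ_0 = 0.22185 m and δ_{BB} = 0.001549 m/kN.
Compatibility — the beam at B must follow the support down by 0.006 m: δ_0 − R_B·δ_{BB} = 0.006, so R_B = (0.22185 − 0.006)/0.001549 = 139.3 kN.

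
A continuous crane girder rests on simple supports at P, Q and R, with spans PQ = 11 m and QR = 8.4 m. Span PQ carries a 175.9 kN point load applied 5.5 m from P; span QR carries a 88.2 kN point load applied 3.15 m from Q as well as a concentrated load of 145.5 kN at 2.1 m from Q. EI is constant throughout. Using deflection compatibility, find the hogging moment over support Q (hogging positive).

Insert a hinge at Q; M_Q is the redundant, and each span becomes simply supported.
End slopes at the hinge Q, treating each span as simply supported:
  span PQ: point load 175.9 at a = 5.5: Pab(L + a)/(6LEI) = 1330/EI
  span QR: point load 88.2 at a = 3.15: Pab(L + b)/(6LEI) = 395/EI
  span QR: point load 145.5 at a = 2.1: Pab(L + b)/(6LEI) = 561.4/EI
  relative rotation θ_0 = (1330 + 956.5)/EI = 2287/EI
A unit hogging moment at Q produces rotation L₁/(3EI) + L₂/(3EI) = 6.467/EI.
Slope continuity at Q: θ_0 = M_Q·6.467/EI, so M_Q = 2287/6.467 = 353.6 kN·m (hogging).

M_Q = 353.6 kN·m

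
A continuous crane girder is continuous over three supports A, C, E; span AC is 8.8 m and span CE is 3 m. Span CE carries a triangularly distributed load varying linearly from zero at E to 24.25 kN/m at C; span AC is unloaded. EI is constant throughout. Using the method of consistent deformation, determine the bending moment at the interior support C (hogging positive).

Insert a hinge at C; M_C is the redundant, and each span becomes simply supported.
Discontinuity in slope at C on the released structure — sum the simple-span end rotations:
  span CE: triangular load, peak 24.25: w₀L³/(45EI) = 14.55/EI
  relative rotation θ_0 = (0 + 14.55)/EI = 14.55/EI
A unit hogging moment at C produces rotation L₁/(3EI) + L₂/(3EI) = 3.933/EI.
Compatibility: M_C·(L₁+L₂)/(3EI) = θ_0, giving M_C = 3.699 kN·m (hogging).

M_C = 3.699 kN·m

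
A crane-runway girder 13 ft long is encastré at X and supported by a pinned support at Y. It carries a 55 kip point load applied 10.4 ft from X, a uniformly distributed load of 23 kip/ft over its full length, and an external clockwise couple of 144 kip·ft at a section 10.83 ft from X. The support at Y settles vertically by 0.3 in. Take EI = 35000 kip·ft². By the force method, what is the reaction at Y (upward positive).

Choose R_Y as the redundant. The primary structure is the cantilever fixed at X.
Primary-structure tip deflection at Y by superposition:
  point load 55 at a = 10.4: Pa²(3L − a)/(6EI) = 28356/EI
  UDL 23: wL⁴/(8EI) = 82113/EI
  clockwise couple 144 at a = 10.83: M₀a(2L − a)/(2EI) = 11829/EI
  δ_0 = 122298/EI
Flexibility coefficient — unit upward force at Y: δ_{YY} = L³/(3EI) = 732.3/EI.
With EI = 35000 kip·ft²: δ_0 = 3.4942 ft and δ_{YY} = 0.020924 ft/kip.
Compatibility — the beam at Y must follow the support down by 0.025 ft: δ_0 − R_Y·δ_{YY} = 0.025, so R_Y = (3.4942 − 0.025)/0.020924 = 165.8 kip.

R_Y = 165.8 kip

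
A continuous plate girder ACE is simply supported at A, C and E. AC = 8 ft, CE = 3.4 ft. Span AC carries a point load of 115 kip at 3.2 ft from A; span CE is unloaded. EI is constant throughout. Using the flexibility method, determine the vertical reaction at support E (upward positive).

Take M_C as the redundant. Released structure: two simple spans AC and CE with a hinge at C.
Rotations at C on the released spans (each span's end-slope, ×1/EI):
  span AC: point load 115 at a = 3.2: Pab(L + a)/(6LEI) = 412.2/EI
  relative rotation θ_0 = (412.2 + 0)/EI = 412.2/EI
A unit hogging moment at C produces rotation L₁/(3EI) + L₂/(3EI) = 3.8/EI.
Compatibility: M_C·(L₁+L₂)/(3EI) = θ_0, giving M_C = 108.5 kip·ft (hogging).
Span CE, ΣM about E: R_C^{CE}·3.4 = 0 + 108.5, so R_C^{CE} = 31.9 kip and R_E = 0 − 31.9 = -31.9 kip.

R_E = -31.9 kip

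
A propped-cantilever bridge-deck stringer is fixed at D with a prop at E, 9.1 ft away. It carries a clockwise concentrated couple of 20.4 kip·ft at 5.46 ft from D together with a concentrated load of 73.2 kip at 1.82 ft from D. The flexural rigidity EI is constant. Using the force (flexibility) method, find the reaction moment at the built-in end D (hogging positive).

M_D = 90.62 kip·ft

Release the roller at E. Primary structure: cantilever fixed at D.
Downward deflection at the released point E due to the loads:
  clockwise couple 20.4 at a = 5.46: M₀a(2L − a)/(2EI) = 709.5/EI
  point load 73.2 at a = 1.82: Pa²(3L − a)/(6EI) = 1030/EI
  δ_0 = 1739/EI
Tip deflection under a unit load at E: L³/(3EI) = 251.2/EI.
The prop prevents deflection at E: R_E = δ_0/δ_{EE} = 1739/251.2 = 6.924 kip.
Moment equilibrium about D: M_D = Σ(load moments about D) − R_E·L = 153.6 − 6.924×9.1 = 90.62 kip·ft.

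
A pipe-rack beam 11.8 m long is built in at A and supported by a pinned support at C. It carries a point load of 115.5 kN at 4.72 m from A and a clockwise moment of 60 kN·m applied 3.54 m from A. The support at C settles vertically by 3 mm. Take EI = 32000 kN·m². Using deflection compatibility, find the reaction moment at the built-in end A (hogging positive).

M_A = 277.8 kN·m

Choose R_C as the redundant. The primary structure is the cantilever fixed at A.
Deflection at C on the released cantilever, summing each load's contribution:
  point load 115.5 at a = 4.72: Pa²(3L − a)/(6EI) = 13157/EI
  clockwise couple 60 at a = 3.54: M₀a(2L − a)/(2EI) = 2130/EI
  δ_0 = 15288/EI
Flexibility coefficient — unit upward force at C: δ_{CC} = L³/(3EI) = 547.7/EI.
With EI = 32000 kN·m²: δ_0 = 0.47774 m and δ_{CC} = 0.017115 m/kN.
Compatibility — the beam at C must follow the support down by 0.003 m: δ_0 − R_C·δ_{CC} = 0.003, so R_C = (0.47774 − 0.003)/0.017115 = 27.74 kN.
Moment equilibrium about A: M_A = Σ(load moments about A) − R_C·L = 605.2 − 27.74×11.8 = 277.8 kN·m.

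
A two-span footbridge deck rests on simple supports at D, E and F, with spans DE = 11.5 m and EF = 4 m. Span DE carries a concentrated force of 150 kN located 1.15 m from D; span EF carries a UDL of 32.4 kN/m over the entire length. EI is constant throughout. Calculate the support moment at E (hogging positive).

Release continuity at E by inserting a hinge; the redundant is the internal moment M_E. The primary structure is two simply-supported spans DE and EF.
Rotations at E on the released spans (each span's end-slope, ×1/EI):
  span DE: point load 150 at a = 1.15: Pab(L + a)/(6LEI) = 327.3/EI
  span EF: UDL 32.4: wL³/(24EI) = 86.4/EI
  relative rotation θ_0 = (327.3 + 86.4)/EI = 413.7/EI
A unit hogging moment at E produces rotation L₁/(3EI) + L₂/(3EI) = 5.167/EI.
Compatibility: M_E·(L₁+L₂)/(3EI) = θ_0, giving M_E = 80.07 kN·m (hogging).

M_E = 80.07 kN·m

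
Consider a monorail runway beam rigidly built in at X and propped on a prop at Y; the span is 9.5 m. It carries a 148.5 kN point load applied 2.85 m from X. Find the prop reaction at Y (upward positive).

R_Y = 18.04 kN

Release the roller at Y. Primary structure: cantilever fixed at X.
Primary-structure tip deflection at Y by superposition:
  point load 148.5 at a = 2.85: Pa²(3L − a)/(6EI) = 5156/EI
Flexibility coefficient — unit upward force at Y: δ_{YY} = L³/(3EI) = 285.8/EI.
Compatibility at Y: δ_0 − R_Y·δ_{YY} = 0, so R_Y = 5156/285.8 = 18.04 kN.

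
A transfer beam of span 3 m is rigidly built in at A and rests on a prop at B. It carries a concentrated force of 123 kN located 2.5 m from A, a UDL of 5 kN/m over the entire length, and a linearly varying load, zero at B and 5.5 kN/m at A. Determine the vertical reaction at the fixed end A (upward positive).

Choose R_B as the redundant. The primary structure is the cantilever fixed at A.
Primary-structure tip deflection at B by superposition:
  point load 123 at a = 2.5: Pa²(3L − a)/(6EI) = 832.8/EI
  UDL 5: wL⁴/(8EI) = 50.62/EI
  triangular load, peak 5.5 at the fixed end: w₀L⁴/(30EI) = 14.85/EI
  δ_0 = 898.3/EI
Tip deflection under a unit load at B: L³/(3EI) = 9/EI.
Compatibility at B: δ_0 − R_B·δ_{BB} = 0, so R_B = 898.3/9 = 99.81 kN.
Vertical equilibrium: R_A = ΣP − R_B = 146.2 − 99.81 = 46.44 kN.

R_A = 46.44 kN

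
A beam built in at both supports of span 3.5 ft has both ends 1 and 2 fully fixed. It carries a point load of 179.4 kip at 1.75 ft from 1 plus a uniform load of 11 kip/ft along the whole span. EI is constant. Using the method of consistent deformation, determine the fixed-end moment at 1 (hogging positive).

M_1 = 89.72 kip·ft

Take the two fixed-end moments M_1, M_2 as redundants; the released structure is the simple span 12.
On the primary (simply-supported) span, the end slopes from the loading are:
  at 1: point load 179.4 at a = 1.75: Pab(L + b)/(6LEI) = 137.4/EI
  at 2: point load 179.4 at a = 1.75: Pab(L + a)/(6LEI) = 137.4/EI
  at 1: UDL 11: wL³/(24EI) = 19.65/EI
  at 2: UDL 11: wL³/(24EI) = 19.65/EI
  θ_10 = 157/EI,  θ_20 = 157/EI
Flexibility coefficients: a unit moment at one end gives L/(3EI) there and L/(6EI) at the far end, so f₁₁ = f₂₂ = 1.167/EI and f₁₂ = f₂₁ = 0.5833/EI.
Compatibility — zero rotation at each built-in end:
  1.167 M_1 + 0.5833 M_2 = 157
  0.5833 M_1 + 1.167 M_2 = 157
Solving the pair gives M_1 = 89.72 kip·ft and M_2 = 89.72 kip·ft (hogging).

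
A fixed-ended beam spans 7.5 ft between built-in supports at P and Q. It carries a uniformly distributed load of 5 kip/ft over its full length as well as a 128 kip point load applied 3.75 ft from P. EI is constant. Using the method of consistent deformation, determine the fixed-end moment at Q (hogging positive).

Release both end moments; the primary structure is a simply-supported span PQ with redundants M_P and M_Q.
Simple-span end rotations at P and Q under the given loads:
  at P: UDL 5: wL³/(24EI) = 87.89/EI
  at Q: UDL 5: wL³/(24EI) = 87.89/EI
  at P: point load 128 at a = 3.75: Pab(L + b)/(6LEI) = 450/EI
  at Q: point load 128 at a = 3.75: Pab(L + a)/(6LEI) = 450/EI
  θ_P0 = 537.9/EI,  θ_Q0 = 537.9/EI
Flexibility coefficients: a unit moment at one end gives L/(3EI) there and L/(6EI) at the far end, so f₁₁ = f₂₂ = 2.5/EI and f₁₂ = f₂₁ = 1.25/EI.
Compatibility — zero rotation at each built-in end:
  2.5 M_P + 1.25 M_Q = 537.9
  1.25 M_P + 2.5 M_Q = 537.9
Solving the pair gives M_P = 143.4 kip·ft and M_Q = 143.4 kip·ft (hogging).

M_Q = 143.4 kip·ft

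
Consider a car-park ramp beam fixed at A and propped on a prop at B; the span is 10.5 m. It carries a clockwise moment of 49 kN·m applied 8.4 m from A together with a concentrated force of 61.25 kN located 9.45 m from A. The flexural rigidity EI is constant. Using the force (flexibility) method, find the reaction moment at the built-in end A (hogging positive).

M_A = 10.27 kN·m

Release the roller at B. Primary structure: cantilever fixed at A.
Deflection at B on the released cantilever, summing each load's contribution:
  clockwise couple 49 at a = 8.4: M₀a(2L − a)/(2EI) = 2593/EI
  point load 61.25 at a = 9.45: Pa²(3L − a)/(6EI) = 20101/EI
  δ_0 = 22695/EI
Flexibility coefficient — unit upward force at B: δ_{BB} = L³/(3EI) = 385.9/EI.
Compatibility at B: δ_0 − R_B·δ_{BB} = 0, so R_B = 22695/385.9 = 58.81 kN.
Moment equilibrium about A: M_A = Σ(load moments about A) − R_B·L = 627.8 − 58.81×10.5 = 10.27 kN·m.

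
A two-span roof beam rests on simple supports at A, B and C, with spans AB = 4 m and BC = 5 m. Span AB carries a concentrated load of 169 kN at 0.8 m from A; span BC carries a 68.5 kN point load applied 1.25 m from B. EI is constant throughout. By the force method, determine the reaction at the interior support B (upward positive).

R_B = 112.2 kN

Release continuity at B by inserting a hinge; the redundant is the internal moment M_B. The primary structure is two simply-supported spans AB and BC.
End slopes at the hinge B, treating each span as simply supported:
  span AB: point load 169 at a = 0.8: Pab(L + a)/(6LEI) = 86.53/EI
  span BC: point load 68.5 at a = 1.25: Pab(L + b)/(6LEI) = 93.65/EI
  relative rotation θ_0 = (86.53 + 93.65)/EI = 180.2/EI
A unit hogging moment at B produces rotation L₁/(3EI) + L₂/(3EI) = 3/EI.
Slope continuity at B: θ_0 = M_B·3/EI, so M_B = 180.2/3 = 60.06 kN·m (hogging).
Span AB, ΣM about A with M_B applied at B: R_B^{AB}·4 = 135.2 + 60.06, so R_B^{AB} = 48.82 kN and R_A = 169 − 48.82 = 120.2 kN.
Span BC, ΣM about C: R_B^{BC}·5 = 256.9 + 60.06, so R_B^{BC} = 63.39 kN and R_C = 68.5 − 63.39 = 5.113 kN.
R_B = 48.82 + 63.39 = 112.2 kN.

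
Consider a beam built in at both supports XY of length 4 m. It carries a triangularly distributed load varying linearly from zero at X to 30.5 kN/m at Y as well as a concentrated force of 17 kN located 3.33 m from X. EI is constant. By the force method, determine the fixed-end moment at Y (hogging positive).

Release both end moments; the primary structure is a simply-supported span XY with redundants M_X and M_Y.
On the primary (simply-supported) span, the end slopes from the loading are:
  at X: triangular load, peak 30.5: 7w₀L³/(360EI) = 37.96/EI
  at Y: triangular load, peak 30.5: w₀L³/(45EI) = 43.38/EI
  at X: point load 17 at a = 3.33: Pab(L + b)/(6LEI) = 7.38/EI
  at Y: point load 17 at a = 3.33: Pab(L + a)/(6LEI) = 11.58/EI
  θ_X0 = 45.34/EI,  θ_Y0 = 54.96/EI
Flexibility coefficients: a unit moment at one end gives L/(3EI) there and L/(6EI) at the far end, so f₁₁ = f₂₂ = 1.333/EI and f₁₂ = f₂₁ = 0.6667/EI.
Compatibility — zero rotation at each built-in end:
  1.333 M_X + 0.6667 M_Y = 45.34
  0.6667 M_X + 1.333 M_Y = 54.96
Solving the pair gives M_X = 17.85 kN·m and M_Y = 32.29 kN·m (hogging).

M_Y = 32.29 kN·m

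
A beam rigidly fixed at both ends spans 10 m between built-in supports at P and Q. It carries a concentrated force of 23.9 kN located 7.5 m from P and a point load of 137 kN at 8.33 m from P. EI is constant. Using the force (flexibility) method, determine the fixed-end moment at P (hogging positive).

Release both end moments; the primary structure is a simply-supported span PQ with redundants M_P and M_Q.
End rotations of the released simple span under the applied load (×1/EI):
  at P: point load 23.9 at a = 7.5: Pab(L + b)/(6LEI) = 93.36/EI
  at Q: point load 23.9 at a = 7.5: Pab(L + a)/(6LEI) = 130.7/EI
  at P: point load 137 at a = 8.33: Pab(L + b)/(6LEI) = 370.7/EI
  at Q: point load 137 at a = 8.33: Pab(L + a)/(6LEI) = 582.2/EI
  θ_P0 = 464/EI,  θ_Q0 = 712.9/EI
Flexibility coefficients: a unit moment at one end gives L/(3EI) there and L/(6EI) at the far end, so f₁₁ = f₂₂ = 3.333/EI and f₁₂ = f₂₁ = 1.667/EI.
Compatibility — zero rotation at each built-in end:
  3.333 M_P + 1.667 M_Q = 464
  1.667 M_P + 3.333 M_Q = 712.9
Solving the pair gives M_P = 43.03 kN·m and M_Q = 192.4 kN·m (hogging).

M_P = 43.03 kN·m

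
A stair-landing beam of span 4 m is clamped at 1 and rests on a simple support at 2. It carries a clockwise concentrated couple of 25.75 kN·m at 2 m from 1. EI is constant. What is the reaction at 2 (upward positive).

Choose R_2 as the redundant. The primary structure is the cantilever fixed at 1.
Deflection at 2 on the released cantilever, summing each load's contribution:
  clockwise couple 25.75 at a = 2: M₀a(2L − a)/(2EI) = 154.5/EI
Flexibility coefficient — unit upward force at 2: δ_{22} = L³/(3EI) = 21.33/EI.
Compatibility at 2: δ_0 − R_2·δ_{22} = 0, so R_2 = 154.5/21.33 = 7.242 kN.

R_2 = 7.242 kN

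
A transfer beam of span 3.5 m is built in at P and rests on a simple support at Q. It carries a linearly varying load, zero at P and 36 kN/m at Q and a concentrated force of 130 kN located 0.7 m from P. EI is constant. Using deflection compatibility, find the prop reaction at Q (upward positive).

Choose R_Q as the redundant. The primary structure is the cantilever fixed at P.
Deflection at Q on the released cantilever, summing each load's contribution:
  triangular load, peak 36 at the free end: 11w₀L⁴/(120EI) = 495.2/EI
  point load 130 at a = 0.7: Pa²(3L − a)/(6EI) = 104/EI
  δ_0 = 599.2/EI
Tip deflection under a unit load at Q: L³/(3EI) = 14.29/EI.
Compatibility at Q: δ_0 − R_Q·δ_{QQ} = 0, so R_Q = 599.2/14.29 = 41.93 kN.

R_Q = 41.93 kN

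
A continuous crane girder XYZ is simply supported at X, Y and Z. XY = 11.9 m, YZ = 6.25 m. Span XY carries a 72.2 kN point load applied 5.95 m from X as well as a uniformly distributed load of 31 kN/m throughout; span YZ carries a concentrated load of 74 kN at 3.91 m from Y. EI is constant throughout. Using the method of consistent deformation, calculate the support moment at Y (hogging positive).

Take M_Y as the redundant. Released structure: two simple spans XY and YZ with a hinge at Y.
Rotations at Y on the released spans (each span's end-slope, ×1/EI):
  span XY: point load 72.2 at a = 5.95: Pab(L + a)/(6LEI) = 639/EI
  span XY: UDL 31: wL³/(24EI) = 2177/EI
  span YZ: point load 74 at a = 3.91: Pab(L + b)/(6LEI) = 155.1/EI
  relative rotation θ_0 = (2816 + 155.1)/EI = 2971/EI
A unit hogging moment at Y produces rotation L₁/(3EI) + L₂/(3EI) = 6.05/EI.
Slope continuity at Y: θ_0 = M_Y·6.05/EI, so M_Y = 2971/6.05 = 491 kN·m (hogging).

M_Y = 491 kN·m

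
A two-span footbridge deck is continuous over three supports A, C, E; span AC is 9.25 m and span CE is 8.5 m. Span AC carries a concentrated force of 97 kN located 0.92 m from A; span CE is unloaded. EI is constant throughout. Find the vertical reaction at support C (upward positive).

R_C = 14.85 kN

Insert a hinge at C; M_C is the redundant, and each span becomes simply supported.
Rotations at C on the released spans (each span's end-slope, ×1/EI):
  span AC: point load 97 at a = 0.92: Pab(L + a)/(6LEI) = 136.2/EI
  relative rotation θ_0 = (136.2 + 0)/EI = 136.2/EI
A unit hogging moment at C produces rotation L₁/(3EI) + L₂/(3EI) = 5.917/EI.
Compatibility: M_C·(L₁+L₂)/(3EI) = θ_0, giving M_C = 23.02 kN·m (hogging).
Span AC, ΣM about A with M_C applied at C: R_C^{AC}·9.25 = 89.24 + 23.02, so R_C^{AC} = 12.14 kN and R_A = 97 − 12.14 = 84.86 kN.
Span CE, ΣM about E: R_C^{CE}·8.5 = 0 + 23.02, so R_C^{CE} = 2.709 kN and R_E = 0 − 2.709 = -2.709 kN.
R_C = 12.14 + 2.709 = 14.85 kN.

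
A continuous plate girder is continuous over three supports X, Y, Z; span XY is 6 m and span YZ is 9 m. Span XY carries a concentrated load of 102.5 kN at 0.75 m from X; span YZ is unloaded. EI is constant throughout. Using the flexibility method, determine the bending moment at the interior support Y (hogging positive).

Take M_Y as the redundant. Released structure: two simple spans XY and YZ with a hinge at Y.
Discontinuity in slope at Y on the released structure — sum the simple-span end rotations:
  span XY: point load 102.5 at a = 0.75: Pab(L + a)/(6LEI) = 75.67/EI
  relative rotation θ_0 = (75.67 + 0)/EI = 75.67/EI
A unit hogging moment at Y produces rotation L₁/(3EI) + L₂/(3EI) = 5/EI.
Compatibility: M_Y·(L₁+L₂)/(3EI) = θ_0, giving M_Y = 15.13 kN·m (hogging).

M_Y = 15.13 kN·m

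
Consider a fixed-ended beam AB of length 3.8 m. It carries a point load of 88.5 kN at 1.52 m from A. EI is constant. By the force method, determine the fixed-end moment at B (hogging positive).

M_B = 32.28 kN·m

Release both end moments; the primary structure is a simply-supported span AB with redundants M_A and M_B.
End rotations of the released simple span under the applied load (×1/EI):
  at A: point load 88.5 at a = 1.52: Pab(L + b)/(6LEI) = 81.79/EI
  at B: point load 88.5 at a = 1.52: Pab(L + a)/(6LEI) = 71.56/EI
  θ_A0 = 81.79/EI,  θ_B0 = 71.56/EI
Flexibility coefficients: a unit moment at one end gives L/(3EI) there and L/(6EI) at the far end, so f₁₁ = f₂₂ = 1.267/EI and f₁₂ = f₂₁ = 0.6333/EI.
Compatibility — zero rotation at each built-in end:
  1.267 M_A + 0.6333 M_B = 81.79
  0.6333 M_A + 1.267 M_B = 71.56
Solving the pair gives M_A = 48.43 kN·m and M_B = 32.28 kN·m (hogging).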